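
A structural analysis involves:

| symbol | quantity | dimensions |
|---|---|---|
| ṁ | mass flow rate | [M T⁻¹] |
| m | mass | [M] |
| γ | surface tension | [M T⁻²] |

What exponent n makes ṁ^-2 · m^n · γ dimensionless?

Balance the M exponent: (1)·n from m, plus −2·(1) + (1) = -1 from the rest, must sum to zero.
n − 1 = 0, so n = 1.

1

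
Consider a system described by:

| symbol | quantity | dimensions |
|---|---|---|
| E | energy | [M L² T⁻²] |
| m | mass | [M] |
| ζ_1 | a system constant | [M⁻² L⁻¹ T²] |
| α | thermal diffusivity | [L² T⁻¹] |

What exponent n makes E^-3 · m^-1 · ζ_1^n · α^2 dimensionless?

Balance the M exponent: (-2)·n from ζ_1, plus −3·(1) − (1) + 2·(0) = -4 from the rest, must sum to zero.
-2n − 4 = 0, so n = -2.

-2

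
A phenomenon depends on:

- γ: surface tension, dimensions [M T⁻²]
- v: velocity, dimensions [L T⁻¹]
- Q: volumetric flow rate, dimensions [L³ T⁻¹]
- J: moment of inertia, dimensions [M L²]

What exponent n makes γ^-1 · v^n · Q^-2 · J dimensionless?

4

Balance the L exponent: (1)·n from v, plus −(0) − 2·(3) + (2) = -4 from the rest, must sum to zero.
n − 4 = 0, so n = 4.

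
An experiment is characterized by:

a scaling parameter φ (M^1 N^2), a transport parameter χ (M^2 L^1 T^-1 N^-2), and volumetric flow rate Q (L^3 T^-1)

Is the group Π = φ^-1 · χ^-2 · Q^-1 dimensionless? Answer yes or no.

Sum the exponent of each base dimension across the product:
  M: −[φ]_M − 2·[χ]_M − [Q]_M = −(1) − 2·(2) − (0) = -5
  L: −[φ]_L − 2·[χ]_L − [Q]_L = −(0) − 2·(1) − (3) = -5
  T: −[φ]_T − 2·[χ]_T − [Q]_T = −(0) − 2·(-1) − (-1) = 3
  N: −[φ]_N − 2·[χ]_N − [Q]_N = −(2) − 2·(-2) − (0) = 2
Net dimensions [M⁻⁵ L⁻⁵ T³ N²] ≠ [1] — not dimensionless.

no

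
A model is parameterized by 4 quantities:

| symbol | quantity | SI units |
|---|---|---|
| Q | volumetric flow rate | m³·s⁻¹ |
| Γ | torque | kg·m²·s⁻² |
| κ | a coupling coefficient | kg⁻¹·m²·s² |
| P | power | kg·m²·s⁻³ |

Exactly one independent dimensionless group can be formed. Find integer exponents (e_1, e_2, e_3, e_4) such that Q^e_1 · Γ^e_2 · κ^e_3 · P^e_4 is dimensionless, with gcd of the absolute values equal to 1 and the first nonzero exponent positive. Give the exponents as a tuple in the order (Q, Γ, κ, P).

M: e_1·(0) + e_2·(1) + e_3·(-1) + e_4·(1) = 0
L: e_1·(3) + e_2·(2) + e_3·(2) + e_4·(2) = 0
T: e_1·(-1) + e_2·(-2) + e_3·(2) + e_4·(-3) = 0
Solving this homogeneous linear system for the smallest-integer solution (first nonzero entry positive) gives (4, 1, -3, -4).

(4, 1, -3, -4)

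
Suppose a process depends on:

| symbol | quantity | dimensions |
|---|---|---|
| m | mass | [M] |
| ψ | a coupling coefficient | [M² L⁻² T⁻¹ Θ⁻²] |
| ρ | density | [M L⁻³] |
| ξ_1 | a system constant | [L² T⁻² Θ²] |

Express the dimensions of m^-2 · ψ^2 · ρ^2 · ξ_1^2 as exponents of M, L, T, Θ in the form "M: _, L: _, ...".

M: 4, L: -6, T: -6, Θ: 0

Collect each base-dimension exponent across the product:
  M: −2·(1) + 2·(2) + 2·(1) + 2·(0) = 4
  L: −2·(0) + 2·(-2) + 2·(-3) + 2·(2) = -6
  T: −2·(0) + 2·(-1) + 2·(0) + 2·(-2) = -6
  Θ: −2·(0) + 2·(-2) + 2·(0) + 2·(2) = 0
So the dimensions are [M⁴ L⁻⁶ T⁻⁶].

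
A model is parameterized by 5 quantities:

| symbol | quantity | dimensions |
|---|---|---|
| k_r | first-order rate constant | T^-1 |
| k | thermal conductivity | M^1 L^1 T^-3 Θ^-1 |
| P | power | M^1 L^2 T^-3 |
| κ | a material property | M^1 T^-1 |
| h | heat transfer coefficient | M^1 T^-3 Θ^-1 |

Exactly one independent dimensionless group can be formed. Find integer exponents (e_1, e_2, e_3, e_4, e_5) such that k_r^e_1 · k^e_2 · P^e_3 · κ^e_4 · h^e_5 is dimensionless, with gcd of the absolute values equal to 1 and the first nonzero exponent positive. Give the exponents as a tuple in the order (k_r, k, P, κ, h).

M: e_1·(0) + e_2·(1) + e_3·(1) + e_4·(1) + e_5·(1) = 0
L: e_1·(0) + e_2·(1) + e_3·(2) + e_4·(0) + e_5·(0) = 0
T: e_1·(-1) + e_2·(-3) + e_3·(-3) + e_4·(-1) + e_5·(-3) = 0
Θ: e_1·(0) + e_2·(-1) + e_3·(0) + e_4·(0) + e_5·(-1) = 0
Solving this homogeneous linear system for the smallest-integer solution (first nonzero entry positive) gives (2, 2, -1, 1, -2).

(2, 2, -1, 1, -2)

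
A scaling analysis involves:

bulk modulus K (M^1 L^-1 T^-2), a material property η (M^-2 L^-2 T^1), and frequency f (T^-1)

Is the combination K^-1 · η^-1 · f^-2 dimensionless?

Sum the exponent of each base dimension across the product:
  M: −[K]_M − [η]_M − 2·[f]_M = −(1) − (-2) − 2·(0) = 1
  L: −[K]_L − [η]_L − 2·[f]_L = −(-1) − (-2) − 2·(0) = 3
  T: −[K]_T − [η]_T − 2·[f]_T = −(-2) − (1) − 2·(-1) = 3
Net dimensions [M L³ T³] ≠ [1] — not dimensionless.

no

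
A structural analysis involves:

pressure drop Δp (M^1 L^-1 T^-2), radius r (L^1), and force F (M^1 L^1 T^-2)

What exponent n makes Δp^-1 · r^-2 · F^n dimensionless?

1

Balance the M exponent: (1)·n from F, plus −(1) − 2·(0) = -1 from the rest, must sum to zero.
n − 1 = 0, so n = 1.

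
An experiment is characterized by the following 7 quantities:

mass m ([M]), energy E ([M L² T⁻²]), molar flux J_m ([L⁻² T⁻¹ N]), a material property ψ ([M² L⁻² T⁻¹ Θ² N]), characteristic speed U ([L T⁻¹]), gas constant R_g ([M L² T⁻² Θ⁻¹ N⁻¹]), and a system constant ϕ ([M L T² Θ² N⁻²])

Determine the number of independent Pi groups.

There are 7 variables and 5 base dimensions (M, L, T, Θ, N).
The dimension matrix has rank 5.
Independent dimensionless groups: 7 − 5 = 2.

2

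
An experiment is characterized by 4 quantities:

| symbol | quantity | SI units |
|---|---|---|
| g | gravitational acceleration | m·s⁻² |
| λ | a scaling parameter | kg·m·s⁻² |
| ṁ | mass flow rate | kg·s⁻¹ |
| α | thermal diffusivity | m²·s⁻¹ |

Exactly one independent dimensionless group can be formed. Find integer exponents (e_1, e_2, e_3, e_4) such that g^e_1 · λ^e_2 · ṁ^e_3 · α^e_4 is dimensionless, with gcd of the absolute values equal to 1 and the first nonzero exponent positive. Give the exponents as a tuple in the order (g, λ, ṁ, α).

M: e_1·(0) + e_2·(1) + e_3·(1) + e_4·(0) = 0
L: e_1·(1) + e_2·(1) + e_3·(0) + e_4·(2) = 0
T: e_1·(-2) + e_2·(-2) + e_3·(-1) + e_4·(-1) = 0
Solving this homogeneous linear system for the smallest-integer solution (first nonzero entry positive) gives (1, -3, 3, 1).

(1, -3, 3, 1)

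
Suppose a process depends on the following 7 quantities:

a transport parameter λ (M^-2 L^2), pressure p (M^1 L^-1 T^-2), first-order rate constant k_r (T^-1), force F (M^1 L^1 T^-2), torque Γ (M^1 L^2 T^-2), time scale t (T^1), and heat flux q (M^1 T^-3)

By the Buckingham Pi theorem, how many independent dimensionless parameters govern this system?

4

There are 7 variables and 3 base dimensions (M, L, T).
The dimension matrix has rank 3.
Independent dimensionless groups: 7 − 3 = 4.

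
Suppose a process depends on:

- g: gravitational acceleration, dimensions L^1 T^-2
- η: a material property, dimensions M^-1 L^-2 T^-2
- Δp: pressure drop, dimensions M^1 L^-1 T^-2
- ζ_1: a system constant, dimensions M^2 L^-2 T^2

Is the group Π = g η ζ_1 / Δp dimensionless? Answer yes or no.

no

Sum the exponent of each base dimension across the product:
  M: [g]_M + [η]_M − [Δp]_M + [ζ_1]_M = (0) + (-1) − (1) + (2) = 0
  L: [g]_L + [η]_L − [Δp]_L + [ζ_1]_L = (1) + (-2) − (-1) + (-2) = -2
  T: [g]_T + [η]_T − [Δp]_T + [ζ_1]_T = (-2) + (-2) − (-2) + (2) = 0
Net dimensions [L⁻²] ≠ [1] — not dimensionless.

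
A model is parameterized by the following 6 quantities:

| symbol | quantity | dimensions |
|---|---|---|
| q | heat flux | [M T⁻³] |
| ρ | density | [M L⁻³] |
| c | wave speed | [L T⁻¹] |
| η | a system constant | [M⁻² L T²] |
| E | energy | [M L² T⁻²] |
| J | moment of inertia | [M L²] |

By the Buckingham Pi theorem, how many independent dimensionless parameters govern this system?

There are 6 variables and 3 base dimensions (M, L, T).
The dimension matrix has rank 3.
Independent dimensionless groups: 6 − 3 = 3.

3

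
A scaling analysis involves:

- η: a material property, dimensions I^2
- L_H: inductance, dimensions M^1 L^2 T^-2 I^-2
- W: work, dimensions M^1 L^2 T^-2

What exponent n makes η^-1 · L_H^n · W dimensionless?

-1

Balance the M exponent: (1)·n from L_H, plus −(0) + (1) = 1 from the rest, must sum to zero.
n + 1 = 0, so n = -1.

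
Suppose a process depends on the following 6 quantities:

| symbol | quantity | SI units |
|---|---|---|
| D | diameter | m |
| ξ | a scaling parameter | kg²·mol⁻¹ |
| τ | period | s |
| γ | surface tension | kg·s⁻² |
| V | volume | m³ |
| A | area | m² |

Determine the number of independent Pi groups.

2

There are 6 variables and 4 base dimensions (M, L, T, N).
The dimension matrix has rank 4.
Independent dimensionless groups: 6 − 4 = 2.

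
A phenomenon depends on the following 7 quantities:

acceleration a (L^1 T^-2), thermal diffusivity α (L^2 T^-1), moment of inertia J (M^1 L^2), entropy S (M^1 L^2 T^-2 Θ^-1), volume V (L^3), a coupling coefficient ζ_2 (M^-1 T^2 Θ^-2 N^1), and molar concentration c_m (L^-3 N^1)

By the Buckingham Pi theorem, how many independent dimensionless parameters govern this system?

There are 7 variables and 5 base dimensions (M, L, T, Θ, N).
The dimension matrix has rank 5.
Independent dimensionless groups: 7 − 5 = 2.

2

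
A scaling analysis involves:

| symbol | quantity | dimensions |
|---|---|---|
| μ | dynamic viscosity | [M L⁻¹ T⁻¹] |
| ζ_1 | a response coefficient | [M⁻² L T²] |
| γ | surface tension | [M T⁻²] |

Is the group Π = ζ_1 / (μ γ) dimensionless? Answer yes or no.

Sum the exponent of each base dimension across the product:
  M: −[μ]_M + [ζ_1]_M − [γ]_M = −(1) + (-2) − (1) = -4
  L: −[μ]_L + [ζ_1]_L − [γ]_L = −(-1) + (1) − (0) = 2
  T: −[μ]_T + [ζ_1]_T − [γ]_T = −(-1) + (2) − (-2) = 5
Net dimensions [M⁻⁴ L² T⁵] ≠ [1] — not dimensionless.

no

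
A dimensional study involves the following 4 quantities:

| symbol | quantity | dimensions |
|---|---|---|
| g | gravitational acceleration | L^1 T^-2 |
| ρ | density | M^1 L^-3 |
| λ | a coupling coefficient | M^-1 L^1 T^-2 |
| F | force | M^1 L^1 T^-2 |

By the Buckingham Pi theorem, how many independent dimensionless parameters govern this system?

There are 4 variables and 3 base dimensions (M, L, T).
The dimension matrix has rank 3.
Independent dimensionless groups: 4 − 3 = 1.

1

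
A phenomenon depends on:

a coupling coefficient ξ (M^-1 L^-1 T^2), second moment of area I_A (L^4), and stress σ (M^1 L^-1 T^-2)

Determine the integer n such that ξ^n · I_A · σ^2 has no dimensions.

Balance the M exponent: (-1)·n from ξ, plus (0) + 2·(1) = 2 from the rest, must sum to zero.
−n + 2 = 0, so n = 2.

2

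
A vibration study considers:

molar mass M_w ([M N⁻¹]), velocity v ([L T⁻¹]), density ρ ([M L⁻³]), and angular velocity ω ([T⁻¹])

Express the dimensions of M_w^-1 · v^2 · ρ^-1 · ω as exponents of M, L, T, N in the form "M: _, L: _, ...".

Collect each base-dimension exponent across the product:
  M: −(1) + 2·(0) − (1) + (0) = -2
  L: −(0) + 2·(1) − (-3) + (0) = 5
  T: −(0) + 2·(-1) − (0) + (-1) = -3
  N: −(-1) + 2·(0) − (0) + (0) = 1
So the dimensions are [M⁻² L⁵ T⁻³ N].

M: -2, L: 5, T: -3, N: 1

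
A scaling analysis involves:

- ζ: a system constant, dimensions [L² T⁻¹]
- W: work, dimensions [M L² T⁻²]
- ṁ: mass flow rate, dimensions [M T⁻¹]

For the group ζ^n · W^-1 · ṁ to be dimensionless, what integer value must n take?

Balance the L exponent: (2)·n from ζ, plus −(2) + (0) = -2 from the rest, must sum to zero.
2n − 2 = 0, so n = 1.

1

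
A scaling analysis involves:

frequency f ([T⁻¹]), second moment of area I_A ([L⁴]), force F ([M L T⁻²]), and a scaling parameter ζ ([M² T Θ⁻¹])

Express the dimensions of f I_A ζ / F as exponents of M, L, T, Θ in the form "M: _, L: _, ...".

M: 1, L: 3, T: 2, Θ: -1

Collect each base-dimension exponent across the product:
  M: (0) + (0) − (1) + (2) = 1
  L: (0) + (4) − (1) + (0) = 3
  T: (-1) + (0) − (-2) + (1) = 2
  Θ: (0) + (0) − (0) + (-1) = -1
So the dimensions are [M L³ T² Θ⁻¹].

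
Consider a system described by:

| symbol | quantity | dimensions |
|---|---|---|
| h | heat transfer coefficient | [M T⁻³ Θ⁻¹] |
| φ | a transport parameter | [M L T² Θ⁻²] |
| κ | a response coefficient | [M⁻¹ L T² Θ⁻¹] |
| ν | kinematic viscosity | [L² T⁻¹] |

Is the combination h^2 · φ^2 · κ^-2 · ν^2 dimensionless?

no

Sum the exponent of each base dimension across the product:
  M: 2·[h]_M + 2·[φ]_M − 2·[κ]_M + 2·[ν]_M = 2·(1) + 2·(1) − 2·(-1) + 2·(0) = 6
  L: 2·[h]_L + 2·[φ]_L − 2·[κ]_L + 2·[ν]_L = 2·(0) + 2·(1) − 2·(1) + 2·(2) = 4
  T: 2·[h]_T + 2·[φ]_T − 2·[κ]_T + 2·[ν]_T = 2·(-3) + 2·(2) − 2·(2) + 2·(-1) = -8
  Θ: 2·[h]_Θ + 2·[φ]_Θ − 2·[κ]_Θ + 2·[ν]_Θ = 2·(-1) + 2·(-2) − 2·(-1) + 2·(0) = -4
Net dimensions [M⁶ L⁴ T⁻⁸ Θ⁻⁴] ≠ [1] — not dimensionless.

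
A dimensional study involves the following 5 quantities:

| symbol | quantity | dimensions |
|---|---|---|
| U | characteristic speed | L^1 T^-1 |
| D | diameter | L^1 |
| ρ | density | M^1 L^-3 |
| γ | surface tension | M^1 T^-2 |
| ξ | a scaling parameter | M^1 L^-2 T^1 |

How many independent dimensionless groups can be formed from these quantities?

2

There are 5 variables and 3 base dimensions (M, L, T).
The dimension matrix has rank 3.
Independent dimensionless groups: 5 − 3 = 2.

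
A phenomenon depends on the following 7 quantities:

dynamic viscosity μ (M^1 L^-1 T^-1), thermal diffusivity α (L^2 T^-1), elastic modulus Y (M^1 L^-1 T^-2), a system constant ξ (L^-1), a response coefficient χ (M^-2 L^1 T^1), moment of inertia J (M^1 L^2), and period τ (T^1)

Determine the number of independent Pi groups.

4

There are 7 variables and 3 base dimensions (M, L, T).
The dimension matrix has rank 3.
Independent dimensionless groups: 7 − 3 = 4.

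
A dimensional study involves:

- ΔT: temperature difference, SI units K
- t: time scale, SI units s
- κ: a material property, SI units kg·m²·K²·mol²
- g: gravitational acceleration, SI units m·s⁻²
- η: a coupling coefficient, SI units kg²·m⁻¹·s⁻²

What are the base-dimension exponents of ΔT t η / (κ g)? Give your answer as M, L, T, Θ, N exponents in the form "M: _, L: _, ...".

Collect each base-dimension exponent across the product:
  M: (0) + (0) − (1) − (0) + (2) = 1
  L: (0) + (0) − (2) − (1) + (-1) = -4
  T: (0) + (1) − (0) − (-2) + (-2) = 1
  Θ: (1) + (0) − (2) − (0) + (0) = -1
  N: (0) + (0) − (2) − (0) + (0) = -2
So the dimensions are [M L⁻⁴ T Θ⁻¹ N⁻²].

M: 1, L: -4, T: 1, Θ: -1, N: -2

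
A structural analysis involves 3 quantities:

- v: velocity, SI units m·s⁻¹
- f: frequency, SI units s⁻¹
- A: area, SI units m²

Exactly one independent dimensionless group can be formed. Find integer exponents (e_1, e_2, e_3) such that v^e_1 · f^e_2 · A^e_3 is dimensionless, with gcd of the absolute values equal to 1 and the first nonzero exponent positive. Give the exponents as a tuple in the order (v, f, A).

(2, -2, -1)

L: e_1·(1) + e_2·(0) + e_3·(2) = 0
T: e_1·(-1) + e_2·(-1) + e_3·(0) = 0
Solving this homogeneous linear system for the smallest-integer solution (first nonzero entry positive) gives (2, -2, -1).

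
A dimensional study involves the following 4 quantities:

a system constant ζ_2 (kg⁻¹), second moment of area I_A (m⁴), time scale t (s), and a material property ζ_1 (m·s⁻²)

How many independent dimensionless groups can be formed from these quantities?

1

There are 4 variables and 3 base dimensions (M, L, T).
The dimension matrix has rank 3.
Independent dimensionless groups: 4 − 3 = 1.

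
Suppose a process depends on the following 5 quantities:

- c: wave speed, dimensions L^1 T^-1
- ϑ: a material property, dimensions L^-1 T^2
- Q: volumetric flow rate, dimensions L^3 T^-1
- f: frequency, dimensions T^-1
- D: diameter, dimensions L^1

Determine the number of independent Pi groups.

3

There are 5 variables and 2 base dimensions (L, T).
The dimension matrix has rank 2.
Independent dimensionless groups: 5 − 2 = 3.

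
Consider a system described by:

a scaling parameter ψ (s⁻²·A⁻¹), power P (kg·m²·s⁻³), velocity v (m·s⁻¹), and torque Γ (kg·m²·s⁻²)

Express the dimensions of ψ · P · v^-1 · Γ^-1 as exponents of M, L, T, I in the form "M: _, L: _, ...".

Collect each base-dimension exponent across the product:
  M: (0) + (1) − (0) − (1) = 0
  L: (0) + (2) − (1) − (2) = -1
  T: (-2) + (-3) − (-1) − (-2) = -2
  I: (-1) + (0) − (0) − (0) = -1
So the dimensions are [L⁻¹ T⁻² I⁻¹].

M: 0, L: -1, T: -2, I: -1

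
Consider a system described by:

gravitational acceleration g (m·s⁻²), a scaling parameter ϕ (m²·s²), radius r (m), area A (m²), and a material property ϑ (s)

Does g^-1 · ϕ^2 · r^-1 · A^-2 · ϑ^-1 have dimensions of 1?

no

Sum the exponent of each base dimension across the product:
  L: −[g]_L + 2·[ϕ]_L − [r]_L − 2·[A]_L − [ϑ]_L = −(1) + 2·(2) − (1) − 2·(2) − (0) = -2
  T: −[g]_T + 2·[ϕ]_T − [r]_T − 2·[A]_T − [ϑ]_T = −(-2) + 2·(2) − (0) − 2·(0) − (1) = 5
Net dimensions [L⁻² T⁵] ≠ [1] — not dimensionless.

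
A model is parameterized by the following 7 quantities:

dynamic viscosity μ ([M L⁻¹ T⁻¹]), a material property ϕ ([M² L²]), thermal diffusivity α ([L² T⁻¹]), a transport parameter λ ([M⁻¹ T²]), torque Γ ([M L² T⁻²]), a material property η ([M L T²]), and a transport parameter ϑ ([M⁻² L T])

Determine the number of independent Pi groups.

There are 7 variables and 3 base dimensions (M, L, T).
The dimension matrix has rank 3.
Independent dimensionless groups: 7 − 3 = 4.

4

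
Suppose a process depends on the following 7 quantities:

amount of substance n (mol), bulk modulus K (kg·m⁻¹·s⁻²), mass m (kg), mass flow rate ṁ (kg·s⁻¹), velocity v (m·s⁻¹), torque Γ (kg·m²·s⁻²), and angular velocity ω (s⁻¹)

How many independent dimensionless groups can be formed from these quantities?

There are 7 variables and 4 base dimensions (M, L, T, N).
The dimension matrix has rank 4.
Independent dimensionless groups: 7 − 4 = 3.

3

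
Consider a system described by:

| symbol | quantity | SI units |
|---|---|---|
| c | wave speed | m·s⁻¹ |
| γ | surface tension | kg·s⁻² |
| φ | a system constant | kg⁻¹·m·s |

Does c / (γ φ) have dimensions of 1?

yes

Sum the exponent of each base dimension across the product:
  M: [c]_M − [γ]_M − [φ]_M = (0) − (1) − (-1) = 0
  L: [c]_L − [γ]_L − [φ]_L = (1) − (0) − (1) = 0
  T: [c]_T − [γ]_T − [φ]_T = (-1) − (-2) − (1) = 0
All base exponents vanish — dimensionless.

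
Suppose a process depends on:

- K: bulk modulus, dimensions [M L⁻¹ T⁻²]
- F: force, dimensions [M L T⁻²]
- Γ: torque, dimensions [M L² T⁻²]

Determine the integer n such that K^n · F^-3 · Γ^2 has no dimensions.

Balance the M exponent: (1)·n from K, plus −3·(1) + 2·(1) = -1 from the rest, must sum to zero.
n − 1 = 0, so n = 1.

1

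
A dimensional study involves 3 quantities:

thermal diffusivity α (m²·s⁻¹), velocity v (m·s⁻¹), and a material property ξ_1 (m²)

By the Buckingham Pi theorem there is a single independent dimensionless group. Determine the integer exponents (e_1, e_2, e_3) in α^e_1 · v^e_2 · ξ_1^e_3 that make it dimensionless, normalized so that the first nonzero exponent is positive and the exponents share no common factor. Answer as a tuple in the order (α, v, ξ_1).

L: e_1·(2) + e_2·(1) + e_3·(2) = 0
T: e_1·(-1) + e_2·(-1) + e_3·(0) = 0
Solving this homogeneous linear system for the smallest-integer solution (first nonzero entry positive) gives (2, -2, -1).

(2, -2, -1)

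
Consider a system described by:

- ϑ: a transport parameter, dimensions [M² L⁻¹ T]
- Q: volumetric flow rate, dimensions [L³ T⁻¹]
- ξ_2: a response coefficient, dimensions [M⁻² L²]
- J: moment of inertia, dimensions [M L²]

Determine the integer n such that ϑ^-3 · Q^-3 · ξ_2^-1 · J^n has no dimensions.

Balance the M exponent: (1)·n from J, plus −3·(2) − 3·(0) − (-2) = -4 from the rest, must sum to zero.
n − 4 = 0, so n = 4.

4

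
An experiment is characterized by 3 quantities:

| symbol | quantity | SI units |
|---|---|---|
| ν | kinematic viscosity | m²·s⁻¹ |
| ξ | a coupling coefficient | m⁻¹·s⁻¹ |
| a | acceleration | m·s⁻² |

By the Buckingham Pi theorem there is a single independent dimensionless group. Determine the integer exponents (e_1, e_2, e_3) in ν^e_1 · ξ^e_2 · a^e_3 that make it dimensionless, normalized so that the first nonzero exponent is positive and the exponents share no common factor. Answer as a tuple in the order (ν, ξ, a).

(1, 1, -1)

L: e_1·(2) + e_2·(-1) + e_3·(1) = 0
T: e_1·(-1) + e_2·(-1) + e_3·(-2) = 0
Solving this homogeneous linear system for the smallest-integer solution (first nonzero entry positive) gives (1, 1, -1).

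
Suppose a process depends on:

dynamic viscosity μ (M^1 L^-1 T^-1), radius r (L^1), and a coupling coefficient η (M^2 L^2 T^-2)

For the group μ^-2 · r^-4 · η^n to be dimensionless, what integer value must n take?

Balance the M exponent: (2)·n from η, plus −2·(1) − 4·(0) = -2 from the rest, must sum to zero.
2n − 2 = 0, so n = 1.

1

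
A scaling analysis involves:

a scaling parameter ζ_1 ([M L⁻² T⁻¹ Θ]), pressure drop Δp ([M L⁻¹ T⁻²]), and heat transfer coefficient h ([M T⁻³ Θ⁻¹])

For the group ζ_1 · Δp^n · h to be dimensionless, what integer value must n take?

-2

Balance the M exponent: (1)·n from Δp, plus (1) + (1) = 2 from the rest, must sum to zero.
n + 2 = 0, so n = -2.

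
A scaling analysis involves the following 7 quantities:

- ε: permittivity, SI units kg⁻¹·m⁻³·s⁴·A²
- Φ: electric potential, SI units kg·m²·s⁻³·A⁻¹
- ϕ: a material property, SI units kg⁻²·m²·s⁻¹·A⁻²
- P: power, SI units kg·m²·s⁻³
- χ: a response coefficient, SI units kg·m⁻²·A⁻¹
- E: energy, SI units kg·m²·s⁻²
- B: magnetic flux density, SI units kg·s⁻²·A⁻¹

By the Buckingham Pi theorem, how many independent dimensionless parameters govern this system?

There are 7 variables and 4 base dimensions (M, L, T, I).
The dimension matrix has rank 4.
Independent dimensionless groups: 7 − 4 = 3.

3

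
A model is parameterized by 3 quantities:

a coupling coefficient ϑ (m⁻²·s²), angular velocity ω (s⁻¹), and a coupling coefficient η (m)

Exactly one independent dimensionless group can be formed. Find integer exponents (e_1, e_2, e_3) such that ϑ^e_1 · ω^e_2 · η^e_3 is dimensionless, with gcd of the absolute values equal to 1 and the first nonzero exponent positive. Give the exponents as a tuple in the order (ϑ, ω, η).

(1, 2, 2)

L: e_1·(-2) + e_2·(0) + e_3·(1) = 0
T: e_1·(2) + e_2·(-1) + e_3·(0) = 0
Solving this homogeneous linear system for the smallest-integer solution (first nonzero entry positive) gives (1, 2, 2).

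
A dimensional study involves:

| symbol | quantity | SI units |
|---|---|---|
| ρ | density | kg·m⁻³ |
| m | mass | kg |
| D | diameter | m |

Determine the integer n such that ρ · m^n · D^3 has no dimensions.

Balance the M exponent: (1)·n from m, plus (1) + 3·(0) = 1 from the rest, must sum to zero.
n + 1 = 0, so n = -1.

-1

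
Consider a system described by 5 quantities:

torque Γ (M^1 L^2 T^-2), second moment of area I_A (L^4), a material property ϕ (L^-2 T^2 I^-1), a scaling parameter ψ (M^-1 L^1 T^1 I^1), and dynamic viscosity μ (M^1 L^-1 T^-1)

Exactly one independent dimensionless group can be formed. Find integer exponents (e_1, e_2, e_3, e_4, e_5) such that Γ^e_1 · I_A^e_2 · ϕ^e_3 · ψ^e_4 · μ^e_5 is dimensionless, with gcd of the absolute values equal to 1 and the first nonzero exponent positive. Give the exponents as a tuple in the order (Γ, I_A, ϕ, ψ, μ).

M: e_1·(1) + e_2·(0) + e_3·(0) + e_4·(-1) + e_5·(1) = 0
L: e_1·(2) + e_2·(4) + e_3·(-2) + e_4·(1) + e_5·(-1) = 0
T: e_1·(-2) + e_2·(0) + e_3·(2) + e_4·(1) + e_5·(-1) = 0
I: e_1·(0) + e_2·(0) + e_3·(-1) + e_4·(1) + e_5·(0) = 0
Solving this homogeneous linear system for the smallest-integer solution (first nonzero entry positive) gives (2, -1, 1, 1, -1).

(2, -1, 1, 1, -1)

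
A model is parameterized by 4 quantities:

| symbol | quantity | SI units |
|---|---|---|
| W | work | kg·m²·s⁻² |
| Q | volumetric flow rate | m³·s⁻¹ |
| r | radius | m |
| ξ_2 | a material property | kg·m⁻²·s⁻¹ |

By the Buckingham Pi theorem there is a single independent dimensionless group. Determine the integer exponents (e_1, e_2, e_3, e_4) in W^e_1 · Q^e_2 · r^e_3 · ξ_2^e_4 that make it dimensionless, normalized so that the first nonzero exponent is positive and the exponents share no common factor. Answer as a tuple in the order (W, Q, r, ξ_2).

(1, -1, -1, -1)

M: e_1·(1) + e_2·(0) + e_3·(0) + e_4·(1) = 0
L: e_1·(2) + e_2·(3) + e_3·(1) + e_4·(-2) = 0
T: e_1·(-2) + e_2·(-1) + e_3·(0) + e_4·(-1) = 0
Solving this homogeneous linear system for the smallest-integer solution (first nonzero entry positive) gives (1, -1, -1, -1).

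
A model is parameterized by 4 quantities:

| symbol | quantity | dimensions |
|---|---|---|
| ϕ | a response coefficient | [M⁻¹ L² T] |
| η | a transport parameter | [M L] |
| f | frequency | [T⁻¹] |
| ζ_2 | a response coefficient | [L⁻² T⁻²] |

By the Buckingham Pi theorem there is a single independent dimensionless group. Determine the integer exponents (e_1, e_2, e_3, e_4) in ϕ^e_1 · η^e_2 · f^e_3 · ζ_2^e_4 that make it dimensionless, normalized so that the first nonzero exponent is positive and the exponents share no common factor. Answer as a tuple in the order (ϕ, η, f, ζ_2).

(2, 2, -4, 3)

M: e_1·(-1) + e_2·(1) + e_3·(0) + e_4·(0) = 0
L: e_1·(2) + e_2·(1) + e_3·(0) + e_4·(-2) = 0
T: e_1·(1) + e_2·(0) + e_3·(-1) + e_4·(-2) = 0
Solving this homogeneous linear system for the smallest-integer solution (first nonzero entry positive) gives (2, 2, -4, 3).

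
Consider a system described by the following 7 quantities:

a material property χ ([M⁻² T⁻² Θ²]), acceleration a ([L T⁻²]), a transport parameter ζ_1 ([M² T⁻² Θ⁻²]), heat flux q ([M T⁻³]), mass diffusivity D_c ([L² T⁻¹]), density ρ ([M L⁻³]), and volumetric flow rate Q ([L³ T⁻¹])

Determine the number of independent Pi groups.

There are 7 variables and 4 base dimensions (M, L, T, Θ).
The dimension matrix has rank 4.
Independent dimensionless groups: 7 − 4 = 3.

3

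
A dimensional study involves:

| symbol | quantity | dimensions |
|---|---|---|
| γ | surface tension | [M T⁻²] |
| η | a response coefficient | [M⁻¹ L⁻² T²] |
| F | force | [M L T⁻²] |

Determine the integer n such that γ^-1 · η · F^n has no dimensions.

2

Balance the M exponent: (1)·n from F, plus −(1) + (-1) = -2 from the rest, must sum to zero.
n − 2 = 0, so n = 2.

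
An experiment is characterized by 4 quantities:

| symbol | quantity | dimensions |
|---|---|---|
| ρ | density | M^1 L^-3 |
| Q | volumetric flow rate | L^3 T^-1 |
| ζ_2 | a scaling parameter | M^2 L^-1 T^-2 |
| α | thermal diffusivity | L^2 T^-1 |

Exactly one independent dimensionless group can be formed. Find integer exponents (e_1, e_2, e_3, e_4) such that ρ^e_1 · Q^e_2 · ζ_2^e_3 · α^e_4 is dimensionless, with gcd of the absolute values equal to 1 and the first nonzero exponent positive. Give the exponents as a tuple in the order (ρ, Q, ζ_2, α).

(2, 1, -1, 1)

M: e_1·(1) + e_2·(0) + e_3·(2) + e_4·(0) = 0
L: e_1·(-3) + e_2·(3) + e_3·(-1) + e_4·(2) = 0
T: e_1·(0) + e_2·(-1) + e_3·(-2) + e_4·(-1) = 0
Solving this homogeneous linear system for the smallest-integer solution (first nonzero entry positive) gives (2, 1, -1, 1).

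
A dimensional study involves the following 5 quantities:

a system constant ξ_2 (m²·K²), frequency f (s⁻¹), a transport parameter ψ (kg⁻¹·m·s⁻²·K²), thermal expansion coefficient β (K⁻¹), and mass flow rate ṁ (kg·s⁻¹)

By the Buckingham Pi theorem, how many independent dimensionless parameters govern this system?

There are 5 variables and 4 base dimensions (M, L, T, Θ).
The dimension matrix has rank 4.
Independent dimensionless groups: 5 − 4 = 1.

1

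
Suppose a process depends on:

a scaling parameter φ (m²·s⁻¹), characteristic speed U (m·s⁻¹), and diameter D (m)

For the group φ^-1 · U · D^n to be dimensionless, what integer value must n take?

Balance the L exponent: (1)·n from D, plus −(2) + (1) = -1 from the rest, must sum to zero.
n − 1 = 0, so n = 1.

1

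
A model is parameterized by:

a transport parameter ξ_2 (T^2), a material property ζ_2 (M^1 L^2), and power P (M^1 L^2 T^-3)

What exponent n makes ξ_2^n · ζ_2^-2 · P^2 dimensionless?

3

Balance the T exponent: (2)·n from ξ_2, plus −2·(0) + 2·(-3) = -6 from the rest, must sum to zero.
2n − 6 = 0, so n = 3.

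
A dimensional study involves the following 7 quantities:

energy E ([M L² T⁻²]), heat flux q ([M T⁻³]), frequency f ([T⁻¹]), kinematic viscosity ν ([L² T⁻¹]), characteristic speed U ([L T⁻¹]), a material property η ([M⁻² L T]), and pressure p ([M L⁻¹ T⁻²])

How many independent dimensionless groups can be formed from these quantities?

4

There are 7 variables and 3 base dimensions (M, L, T).
The dimension matrix has rank 3.
Independent dimensionless groups: 7 − 3 = 4.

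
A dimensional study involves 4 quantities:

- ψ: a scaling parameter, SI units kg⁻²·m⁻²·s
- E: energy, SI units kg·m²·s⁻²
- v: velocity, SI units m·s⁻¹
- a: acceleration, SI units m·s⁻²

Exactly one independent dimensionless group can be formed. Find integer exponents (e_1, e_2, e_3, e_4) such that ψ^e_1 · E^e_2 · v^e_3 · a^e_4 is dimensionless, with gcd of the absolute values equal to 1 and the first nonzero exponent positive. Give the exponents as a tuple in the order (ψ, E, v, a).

(1, 2, -1, -1)

M: e_1·(-2) + e_2·(1) + e_3·(0) + e_4·(0) = 0
L: e_1·(-2) + e_2·(2) + e_3·(1) + e_4·(1) = 0
T: e_1·(1) + e_2·(-2) + e_3·(-1) + e_4·(-2) = 0
Solving this homogeneous linear system for the smallest-integer solution (first nonzero entry positive) gives (1, 2, -1, -1).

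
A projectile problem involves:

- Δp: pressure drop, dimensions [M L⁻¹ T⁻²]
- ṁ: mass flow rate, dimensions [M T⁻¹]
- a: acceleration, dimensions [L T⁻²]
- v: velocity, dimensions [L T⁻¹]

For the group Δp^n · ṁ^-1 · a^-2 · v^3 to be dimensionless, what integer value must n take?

Balance the M exponent: (1)·n from Δp, plus −(1) − 2·(0) + 3·(0) = -1 from the rest, must sum to zero.
n − 1 = 0, so n = 1.

1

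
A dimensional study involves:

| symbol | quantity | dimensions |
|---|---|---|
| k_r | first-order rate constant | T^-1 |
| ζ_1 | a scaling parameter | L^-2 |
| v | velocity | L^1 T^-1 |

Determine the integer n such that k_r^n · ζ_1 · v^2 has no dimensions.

Balance the T exponent: (-1)·n from k_r, plus (0) + 2·(-1) = -2 from the rest, must sum to zero.
−n − 2 = 0, so n = -2.

-2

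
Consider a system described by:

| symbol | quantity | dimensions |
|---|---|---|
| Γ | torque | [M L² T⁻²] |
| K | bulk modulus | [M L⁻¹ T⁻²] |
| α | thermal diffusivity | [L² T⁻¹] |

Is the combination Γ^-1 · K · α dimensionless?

no

Sum the exponent of each base dimension across the product:
  M: −[Γ]_M + [K]_M + [α]_M = −(1) + (1) + (0) = 0
  L: −[Γ]_L + [K]_L + [α]_L = −(2) + (-1) + (2) = -1
  T: −[Γ]_T + [K]_T + [α]_T = −(-2) + (-2) + (-1) = -1
Net dimensions [L⁻¹ T⁻¹] ≠ [1] — not dimensionless.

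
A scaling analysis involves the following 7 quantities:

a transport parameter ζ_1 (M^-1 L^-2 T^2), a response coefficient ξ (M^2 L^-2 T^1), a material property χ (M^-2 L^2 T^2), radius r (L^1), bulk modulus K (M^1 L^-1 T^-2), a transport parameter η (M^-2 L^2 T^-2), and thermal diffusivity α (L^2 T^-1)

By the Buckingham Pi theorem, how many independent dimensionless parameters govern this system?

4

There are 7 variables and 3 base dimensions (M, L, T).
The dimension matrix has rank 3.
Independent dimensionless groups: 7 − 3 = 4.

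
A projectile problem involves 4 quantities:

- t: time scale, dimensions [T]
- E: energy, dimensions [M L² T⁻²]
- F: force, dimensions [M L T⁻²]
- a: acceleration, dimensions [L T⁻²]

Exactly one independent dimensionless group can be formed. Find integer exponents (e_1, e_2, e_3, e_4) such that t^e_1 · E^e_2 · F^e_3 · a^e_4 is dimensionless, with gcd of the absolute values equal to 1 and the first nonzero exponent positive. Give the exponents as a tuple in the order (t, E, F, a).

M: e_1·(0) + e_2·(1) + e_3·(1) + e_4·(0) = 0
L: e_1·(0) + e_2·(2) + e_3·(1) + e_4·(1) = 0
T: e_1·(1) + e_2·(-2) + e_3·(-2) + e_4·(-2) = 0
Solving this homogeneous linear system for the smallest-integer solution (first nonzero entry positive) gives (2, -1, 1, 1).

(2, -1, 1, 1)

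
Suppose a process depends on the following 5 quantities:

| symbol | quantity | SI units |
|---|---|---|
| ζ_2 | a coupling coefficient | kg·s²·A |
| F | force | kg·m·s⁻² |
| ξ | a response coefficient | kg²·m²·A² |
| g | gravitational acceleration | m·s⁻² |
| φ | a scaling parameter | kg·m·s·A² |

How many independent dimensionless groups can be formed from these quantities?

1

There are 5 variables and 4 base dimensions (M, L, T, I).
The dimension matrix has rank 4.
Independent dimensionless groups: 5 − 4 = 1.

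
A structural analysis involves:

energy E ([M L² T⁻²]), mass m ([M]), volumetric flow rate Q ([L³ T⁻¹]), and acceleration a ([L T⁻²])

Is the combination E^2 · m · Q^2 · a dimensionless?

Sum the exponent of each base dimension across the product:
  M: 2·[E]_M + [m]_M + 2·[Q]_M + [a]_M = 2·(1) + (1) + 2·(0) + (0) = 3
  L: 2·[E]_L + [m]_L + 2·[Q]_L + [a]_L = 2·(2) + (0) + 2·(3) + (1) = 11
  T: 2·[E]_T + [m]_T + 2·[Q]_T + [a]_T = 2·(-2) + (0) + 2·(-1) + (-2) = -8
Net dimensions [M³ L¹¹ T⁻⁸] ≠ [1] — not dimensionless.

no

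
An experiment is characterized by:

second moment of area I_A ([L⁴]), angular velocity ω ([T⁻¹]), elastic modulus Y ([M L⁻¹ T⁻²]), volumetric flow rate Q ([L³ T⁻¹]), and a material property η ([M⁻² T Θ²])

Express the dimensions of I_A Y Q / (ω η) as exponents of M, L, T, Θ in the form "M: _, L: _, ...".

M: 3, L: 6, T: -3, Θ: -2

Collect each base-dimension exponent across the product:
  M: (0) − (0) + (1) + (0) − (-2) = 3
  L: (4) − (0) + (-1) + (3) − (0) = 6
  T: (0) − (-1) + (-2) + (-1) − (1) = -3
  Θ: (0) − (0) + (0) + (0) − (2) = -2
So the dimensions are [M³ L⁶ T⁻³ Θ⁻²].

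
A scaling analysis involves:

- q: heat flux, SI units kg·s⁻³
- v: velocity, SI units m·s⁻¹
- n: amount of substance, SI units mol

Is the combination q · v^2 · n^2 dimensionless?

Sum the exponent of each base dimension across the product:
  M: [q]_M + 2·[v]_M + 2·[n]_M = (1) + 2·(0) + 2·(0) = 1
  L: [q]_L + 2·[v]_L + 2·[n]_L = (0) + 2·(1) + 2·(0) = 2
  T: [q]_T + 2·[v]_T + 2·[n]_T = (-3) + 2·(-1) + 2·(0) = -5
  N: [q]_N + 2·[v]_N + 2·[n]_N = (0) + 2·(0) + 2·(1) = 2
Net dimensions [M L² T⁻⁵ N²] ≠ [1] — not dimensionless.

no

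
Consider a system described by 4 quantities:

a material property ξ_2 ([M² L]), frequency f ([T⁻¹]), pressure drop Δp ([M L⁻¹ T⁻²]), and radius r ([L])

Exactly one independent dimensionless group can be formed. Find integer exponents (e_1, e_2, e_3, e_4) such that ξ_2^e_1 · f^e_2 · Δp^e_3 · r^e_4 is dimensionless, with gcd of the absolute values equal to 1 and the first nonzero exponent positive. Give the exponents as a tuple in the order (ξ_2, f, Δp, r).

(1, 4, -2, -3)

M: e_1·(2) + e_2·(0) + e_3·(1) + e_4·(0) = 0
L: e_1·(1) + e_2·(0) + e_3·(-1) + e_4·(1) = 0
T: e_1·(0) + e_2·(-1) + e_3·(-2) + e_4·(0) = 0
Solving this homogeneous linear system for the smallest-integer solution (first nonzero entry positive) gives (1, 4, -2, -3).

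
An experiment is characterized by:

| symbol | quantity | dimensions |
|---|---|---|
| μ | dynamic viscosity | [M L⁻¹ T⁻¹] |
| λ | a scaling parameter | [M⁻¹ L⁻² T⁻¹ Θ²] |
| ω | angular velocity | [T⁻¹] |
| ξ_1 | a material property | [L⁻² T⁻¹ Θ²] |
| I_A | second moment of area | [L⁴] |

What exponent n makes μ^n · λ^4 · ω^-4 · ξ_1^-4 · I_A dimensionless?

4

Balance the M exponent: (1)·n from μ, plus 4·(-1) − 4·(0) − 4·(0) + (0) = -4 from the rest, must sum to zero.
n − 4 = 0, so n = 4.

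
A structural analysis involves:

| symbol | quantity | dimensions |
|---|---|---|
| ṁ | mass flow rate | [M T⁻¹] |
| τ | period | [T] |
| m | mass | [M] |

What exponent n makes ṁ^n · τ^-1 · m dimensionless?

Balance the M exponent: (1)·n from ṁ, plus −(0) + (1) = 1 from the rest, must sum to zero.
n + 1 = 0, so n = -1.

-1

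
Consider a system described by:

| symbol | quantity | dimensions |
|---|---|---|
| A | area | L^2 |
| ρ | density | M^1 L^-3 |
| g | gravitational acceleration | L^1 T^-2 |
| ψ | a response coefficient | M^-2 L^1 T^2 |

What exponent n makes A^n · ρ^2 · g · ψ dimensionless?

Balance the L exponent: (2)·n from A, plus 2·(-3) + (1) + (1) = -4 from the rest, must sum to zero.
2n − 4 = 0, so n = 2.

2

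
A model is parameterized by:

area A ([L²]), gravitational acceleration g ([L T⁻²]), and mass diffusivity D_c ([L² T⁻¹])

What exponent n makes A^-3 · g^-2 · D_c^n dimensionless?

Balance the L exponent: (2)·n from D_c, plus −3·(2) − 2·(1) = -8 from the rest, must sum to zero.
2n − 8 = 0, so n = 4.

4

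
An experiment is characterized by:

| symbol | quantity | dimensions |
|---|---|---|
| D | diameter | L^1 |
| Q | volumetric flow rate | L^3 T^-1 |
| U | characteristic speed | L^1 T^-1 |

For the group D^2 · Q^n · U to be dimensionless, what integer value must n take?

-1

Balance the L exponent: (3)·n from Q, plus 2·(1) + (1) = 3 from the rest, must sum to zero.
3n + 3 = 0, so n = -1.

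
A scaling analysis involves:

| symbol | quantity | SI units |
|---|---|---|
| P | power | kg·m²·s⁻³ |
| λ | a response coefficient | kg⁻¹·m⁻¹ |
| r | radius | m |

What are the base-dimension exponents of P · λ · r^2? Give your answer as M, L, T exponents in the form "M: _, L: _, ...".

M: 0, L: 3, T: -3

Collect each base-dimension exponent across the product:
  M: (1) + (-1) + 2·(0) = 0
  L: (2) + (-1) + 2·(1) = 3
  T: (-3) + (0) + 2·(0) = -3
So the dimensions are [L³ T⁻³].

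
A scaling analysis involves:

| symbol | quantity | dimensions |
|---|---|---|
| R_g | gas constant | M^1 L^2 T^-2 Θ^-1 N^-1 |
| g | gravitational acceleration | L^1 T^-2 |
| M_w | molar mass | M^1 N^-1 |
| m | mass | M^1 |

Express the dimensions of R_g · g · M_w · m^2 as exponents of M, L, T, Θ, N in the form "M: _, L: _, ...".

Collect each base-dimension exponent across the product:
  M: (1) + (0) + (1) + 2·(1) = 4
  L: (2) + (1) + (0) + 2·(0) = 3
  T: (-2) + (-2) + (0) + 2·(0) = -4
  Θ: (-1) + (0) + (0) + 2·(0) = -1
  N: (-1) + (0) + (-1) + 2·(0) = -2
So the dimensions are [M⁴ L³ T⁻⁴ Θ⁻¹ N⁻²].

M: 4, L: 3, T: -4, Θ: -1, N: -2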